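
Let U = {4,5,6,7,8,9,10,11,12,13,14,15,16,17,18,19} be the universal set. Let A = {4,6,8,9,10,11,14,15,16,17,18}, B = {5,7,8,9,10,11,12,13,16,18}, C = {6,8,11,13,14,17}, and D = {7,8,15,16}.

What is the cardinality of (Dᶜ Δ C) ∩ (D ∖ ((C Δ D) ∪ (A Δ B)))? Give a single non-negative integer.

1

Dᶜ = {4,5,6,9,10,11,12,13,14,17,18,19}
Dᶜ Δ C = {4,5,8,9,10,12,18,19}
C Δ D = {6,7,11,13,14,15,16,17}
A Δ B = {4,5,6,7,12,13,14,15,17}
(C Δ D) ∪ (A Δ B) = {4,5,6,7,11,12,13,14,15,16,17}
D ∖ ((C Δ D) ∪ (A Δ B)) = {8}
(Dᶜ Δ C) ∩ (D ∖ ((C Δ D) ∪ (A Δ B))) = {8}
|(Dᶜ Δ C) ∩ (D ∖ ((C Δ D) ∪ (A Δ B)))| = 1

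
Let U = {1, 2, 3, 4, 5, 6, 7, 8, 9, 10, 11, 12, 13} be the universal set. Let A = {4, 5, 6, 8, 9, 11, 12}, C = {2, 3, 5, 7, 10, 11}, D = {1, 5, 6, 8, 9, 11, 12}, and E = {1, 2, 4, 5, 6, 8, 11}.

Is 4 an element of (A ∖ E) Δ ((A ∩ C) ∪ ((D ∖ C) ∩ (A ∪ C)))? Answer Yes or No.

4 ∈ A and 4 ∈ E, so 4 ∉ A ∖ E
4 ∈ A and 4 ∉ C, so 4 ∉ A ∩ C
4 ∉ D and 4 ∉ C, so 4 ∉ D ∖ C
4 ∈ A and 4 ∉ C, so 4 ∈ A ∪ C
4 ∉ (D ∖ C) and 4 ∈ (A ∪ C), so 4 ∉ (D ∖ C) ∩ (A ∪ C)
4 ∉ (A ∩ C) and 4 ∉ ((D ∖ C) ∩ (A ∪ C)), so 4 ∉ (A ∩ C) ∪ ((D ∖ C) ∩ (A ∪ C))
4 ∉ (A ∖ E) and 4 ∉ ((A ∩ C) ∪ ((D ∖ C) ∩ (A ∪ C))), so 4 ∉ (A ∖ E) Δ ((A ∩ C) ∪ ((D ∖ C) ∩ (A ∪ C)))

No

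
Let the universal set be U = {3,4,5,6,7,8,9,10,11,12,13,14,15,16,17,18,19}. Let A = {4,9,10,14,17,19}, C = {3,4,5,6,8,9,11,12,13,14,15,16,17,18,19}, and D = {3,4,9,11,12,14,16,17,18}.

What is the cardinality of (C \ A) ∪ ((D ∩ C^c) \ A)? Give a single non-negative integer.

C \ A = {3,5,6,8,11,12,13,15,16,18}
C^c = {7,10}
D ∩ C^c = {}
(D ∩ C^c) \ A = {}
(C \ A) ∪ ((D ∩ C^c) \ A) = {3,5,6,8,11,12,13,15,16,18}
|(C \ A) ∪ ((D ∩ C^c) \ A)| = 10

10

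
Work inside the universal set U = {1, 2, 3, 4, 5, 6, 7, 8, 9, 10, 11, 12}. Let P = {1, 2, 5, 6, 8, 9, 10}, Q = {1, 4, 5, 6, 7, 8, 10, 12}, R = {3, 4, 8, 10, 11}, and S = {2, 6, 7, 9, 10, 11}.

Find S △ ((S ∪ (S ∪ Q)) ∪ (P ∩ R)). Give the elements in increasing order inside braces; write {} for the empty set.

{1, 4, 5, 8, 12}

S ∪ Q = {1, 2, 4, 5, 6, 7, 8, 9, 10, 11, 12}
S ∪ (S ∪ Q) = {1, 2, 4, 5, 6, 7, 8, 9, 10, 11, 12}
P ∩ R = {8, 10}
(S ∪ (S ∪ Q)) ∪ (P ∩ R) = {1, 2, 4, 5, 6, 7, 8, 9, 10, 11, 12}
S △ ((S ∪ (S ∪ Q)) ∪ (P ∩ R)) = {1, 4, 5, 8, 12}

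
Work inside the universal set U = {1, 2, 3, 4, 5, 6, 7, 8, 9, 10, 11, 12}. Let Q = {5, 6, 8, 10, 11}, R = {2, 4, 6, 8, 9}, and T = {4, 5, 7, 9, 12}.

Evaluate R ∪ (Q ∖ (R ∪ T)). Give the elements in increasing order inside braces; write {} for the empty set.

R ∪ T = {2, 4, 5, 6, 7, 8, 9, 12}
Q ∖ (R ∪ T) = {10, 11}
R ∪ (Q ∖ (R ∪ T)) = {2, 4, 6, 8, 9, 10, 11}

{2, 4, 6, 8, 9, 10, 11}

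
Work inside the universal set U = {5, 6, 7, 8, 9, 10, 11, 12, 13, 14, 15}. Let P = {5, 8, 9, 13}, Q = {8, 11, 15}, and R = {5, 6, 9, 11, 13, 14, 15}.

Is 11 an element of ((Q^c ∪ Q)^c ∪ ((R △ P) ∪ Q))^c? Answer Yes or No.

No

11 ∈ Q, so 11 ∉ Q^c
11 ∉ Q^c and 11 ∈ Q, so 11 ∈ Q^c ∪ Q
11 ∉ (Q^c ∪ Q)^c since 11 ∈ (Q^c ∪ Q)
11 ∈ R and 11 ∉ P, so 11 ∈ R △ P
11 ∈ (R △ P) and 11 ∈ Q, so 11 ∈ (R △ P) ∪ Q
11 ∉ (Q^c ∪ Q)^c and 11 ∈ ((R △ P) ∪ Q), so 11 ∈ (Q^c ∪ Q)^c ∪ ((R △ P) ∪ Q)
11 ∉ ((Q^c ∪ Q)^c ∪ ((R △ P) ∪ Q))^c since 11 ∈ ((Q^c ∪ Q)^c ∪ ((R △ P) ∪ Q))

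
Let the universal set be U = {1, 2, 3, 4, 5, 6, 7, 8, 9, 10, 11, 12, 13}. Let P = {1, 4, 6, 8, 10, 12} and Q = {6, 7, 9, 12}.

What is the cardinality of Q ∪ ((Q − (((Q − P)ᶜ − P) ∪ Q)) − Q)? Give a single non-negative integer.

Q − P = {7, 9}
(Q − P)ᶜ = {1, 2, 3, 4, 5, 6, 8, 10, 11, 12, 13}
(Q − P)ᶜ − P = {2, 3, 5, 11, 13}
((Q − P)ᶜ − P) ∪ Q = {2, 3, 5, 6, 7, 9, 11, 12, 13}
Q − (((Q − P)ᶜ − P) ∪ Q) = {}
(Q − (((Q − P)ᶜ − P) ∪ Q)) − Q = {}
Q ∪ ((Q − (((Q − P)ᶜ − P) ∪ Q)) − Q) = {6, 7, 9, 12}
|Q ∪ ((Q − (((Q − P)ᶜ − P) ∪ Q)) − Q)| = 4

4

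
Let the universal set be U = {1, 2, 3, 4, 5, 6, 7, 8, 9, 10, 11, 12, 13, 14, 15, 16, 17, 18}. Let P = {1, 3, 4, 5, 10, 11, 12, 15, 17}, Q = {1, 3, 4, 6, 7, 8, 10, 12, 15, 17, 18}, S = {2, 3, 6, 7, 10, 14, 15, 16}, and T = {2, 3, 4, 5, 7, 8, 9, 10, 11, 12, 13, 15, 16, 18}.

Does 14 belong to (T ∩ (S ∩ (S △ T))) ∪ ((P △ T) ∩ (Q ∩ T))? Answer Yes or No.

No

14 ∈ S and 14 ∉ T, so 14 ∈ S △ T
14 ∈ S and 14 ∈ (S △ T), so 14 ∈ S ∩ (S △ T)
14 ∉ T and 14 ∈ (S ∩ (S △ T)), so 14 ∉ T ∩ (S ∩ (S △ T))
14 ∉ P and 14 ∉ T, so 14 ∉ P △ T
14 ∉ Q and 14 ∉ T, so 14 ∉ Q ∩ T
14 ∉ (P △ T) and 14 ∉ (Q ∩ T), so 14 ∉ (P △ T) ∩ (Q ∩ T)
14 ∉ (T ∩ (S ∩ (S △ T))) and 14 ∉ ((P △ T) ∩ (Q ∩ T)), so 14 ∉ (T ∩ (S ∩ (S △ T))) ∪ ((P △ T) ∩ (Q ∩ T))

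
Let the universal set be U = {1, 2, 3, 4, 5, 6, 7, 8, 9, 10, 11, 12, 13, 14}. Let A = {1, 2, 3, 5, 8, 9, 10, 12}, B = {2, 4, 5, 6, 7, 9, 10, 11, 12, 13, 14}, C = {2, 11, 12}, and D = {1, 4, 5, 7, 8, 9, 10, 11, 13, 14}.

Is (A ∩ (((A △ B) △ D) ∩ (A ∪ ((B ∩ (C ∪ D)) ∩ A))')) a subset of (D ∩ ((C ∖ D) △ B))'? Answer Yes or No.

Yes

A △ B = {1, 3, 4, 6, 7, 8, 11, 13, 14}
(A △ B) △ D = {3, 5, 6, 9, 10}
C ∪ D = {1, 2, 4, 5, 7, 8, 9, 10, 11, 12, 13, 14}
B ∩ (C ∪ D) = {2, 4, 5, 7, 9, 10, 11, 12, 13, 14}
(B ∩ (C ∪ D)) ∩ A = {2, 5, 9, 10, 12}
A ∪ ((B ∩ (C ∪ D)) ∩ A) = {1, 2, 3, 5, 8, 9, 10, 12}
(A ∪ ((B ∩ (C ∪ D)) ∩ A))' = {4, 6, 7, 11, 13, 14}
((A △ B) △ D) ∩ (A ∪ ((B ∩ (C ∪ D)) ∩ A))' = {6}
A ∩ (((A △ B) △ D) ∩ (A ∪ ((B ∩ (C ∪ D)) ∩ A))') = {}
C ∖ D = {2, 12}
(C ∖ D) △ B = {4, 5, 6, 7, 9, 10, 11, 13, 14}
D ∩ ((C ∖ D) △ B) = {4, 5, 7, 9, 10, 11, 13, 14}
(D ∩ ((C ∖ D) △ B))' = {1, 2, 3, 6, 8, 12}
Every element of {} is in {1, 2, 3, 6, 8, 12}, so A ∩ (((A △ B) △ D) ∩ (A ∪ ((B ∩ (C ∪ D)) ∩ A))') ⊆ (D ∩ ((C ∖ D) △ B))'.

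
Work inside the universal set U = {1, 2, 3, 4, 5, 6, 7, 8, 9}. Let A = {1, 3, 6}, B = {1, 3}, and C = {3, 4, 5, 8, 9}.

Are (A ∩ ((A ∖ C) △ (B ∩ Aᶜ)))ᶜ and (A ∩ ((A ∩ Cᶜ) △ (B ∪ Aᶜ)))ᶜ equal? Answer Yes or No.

A ∖ C = {1, 6}
Aᶜ = {2, 4, 5, 7, 8, 9}
B ∩ Aᶜ = {}
(A ∖ C) △ (B ∩ Aᶜ) = {1, 6}
A ∩ ((A ∖ C) △ (B ∩ Aᶜ)) = {1, 6}
(A ∩ ((A ∖ C) △ (B ∩ Aᶜ)))ᶜ = {2, 3, 4, 5, 7, 8, 9}
Cᶜ = {1, 2, 6, 7}
A ∩ Cᶜ = {1, 6}
B ∪ Aᶜ = {1, 2, 3, 4, 5, 7, 8, 9}
(A ∩ Cᶜ) △ (B ∪ Aᶜ) = {2, 3, 4, 5, 6, 7, 8, 9}
A ∩ ((A ∩ Cᶜ) △ (B ∪ Aᶜ)) = {3, 6}
(A ∩ ((A ∩ Cᶜ) △ (B ∪ Aᶜ)))ᶜ = {1, 2, 4, 5, 7, 8, 9}
1 ∈ (A ∩ ((A ∩ Cᶜ) △ (B ∪ Aᶜ)))ᶜ but 1 ∉ (A ∩ ((A ∖ C) △ (B ∩ Aᶜ)))ᶜ, so they differ.

No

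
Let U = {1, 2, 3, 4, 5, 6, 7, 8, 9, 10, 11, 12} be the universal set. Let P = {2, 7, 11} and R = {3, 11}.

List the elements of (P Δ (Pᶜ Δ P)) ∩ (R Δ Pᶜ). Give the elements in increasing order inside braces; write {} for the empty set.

{1, 4, 5, 6, 8, 9, 10, 12}

Pᶜ = {1, 3, 4, 5, 6, 8, 9, 10, 12}
Pᶜ Δ P = {1, 2, 3, 4, 5, 6, 7, 8, 9, 10, 11, 12}
P Δ (Pᶜ Δ P) = {1, 3, 4, 5, 6, 8, 9, 10, 12}
R Δ Pᶜ = {1, 4, 5, 6, 8, 9, 10, 11, 12}
(P Δ (Pᶜ Δ P)) ∩ (R Δ Pᶜ) = {1, 4, 5, 6, 8, 9, 10, 12}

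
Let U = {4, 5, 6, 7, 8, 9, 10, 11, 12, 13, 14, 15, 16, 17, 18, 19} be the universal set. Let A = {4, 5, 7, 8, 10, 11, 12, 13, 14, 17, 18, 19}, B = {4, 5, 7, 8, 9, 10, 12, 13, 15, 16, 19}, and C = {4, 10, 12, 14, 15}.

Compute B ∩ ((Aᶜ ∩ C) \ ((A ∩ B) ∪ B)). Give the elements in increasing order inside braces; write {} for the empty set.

{}

Aᶜ = {6, 9, 15, 16}
Aᶜ ∩ C = {15}
A ∩ B = {4, 5, 7, 8, 10, 12, 13, 19}
(A ∩ B) ∪ B = {4, 5, 7, 8, 9, 10, 12, 13, 15, 16, 19}
(Aᶜ ∩ C) \ ((A ∩ B) ∪ B) = {}
B ∩ ((Aᶜ ∩ C) \ ((A ∩ B) ∪ B)) = {}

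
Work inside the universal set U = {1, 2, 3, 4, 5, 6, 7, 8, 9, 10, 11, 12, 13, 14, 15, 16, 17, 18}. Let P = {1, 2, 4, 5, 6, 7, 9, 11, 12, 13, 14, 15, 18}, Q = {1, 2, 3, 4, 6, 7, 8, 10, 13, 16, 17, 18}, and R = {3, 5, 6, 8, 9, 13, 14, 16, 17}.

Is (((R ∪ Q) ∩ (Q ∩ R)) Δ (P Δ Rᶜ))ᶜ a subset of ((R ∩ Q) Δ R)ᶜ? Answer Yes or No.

Yes

R ∪ Q = {1, 2, 3, 4, 5, 6, 7, 8, 9, 10, 13, 14, 16, 17, 18}
Q ∩ R = {3, 6, 8, 13, 16, 17}
(R ∪ Q) ∩ (Q ∩ R) = {3, 6, 8, 13, 16, 17}
Rᶜ = {1, 2, 4, 7, 10, 11, 12, 15, 18}
P Δ Rᶜ = {5, 6, 9, 10, 13, 14}
((R ∪ Q) ∩ (Q ∩ R)) Δ (P Δ Rᶜ) = {3, 5, 8, 9, 10, 14, 16, 17}
(((R ∪ Q) ∩ (Q ∩ R)) Δ (P Δ Rᶜ))ᶜ = {1, 2, 4, 6, 7, 11, 12, 13, 15, 18}
R ∩ Q = {3, 6, 8, 13, 16, 17}
(R ∩ Q) Δ R = {5, 9, 14}
((R ∩ Q) Δ R)ᶜ = {1, 2, 3, 4, 6, 7, 8, 10, 11, 12, 13, 15, 16, 17, 18}
Every element of {1, 2, 4, 6, 7, 11, 12, 13, 15, 18} is in {1, 2, 3, 4, 6, 7, 8, 10, 11, 12, 13, 15, 16, 17, 18}, so (((R ∪ Q) ∩ (Q ∩ R)) Δ (P Δ Rᶜ))ᶜ ⊆ ((R ∩ Q) Δ R)ᶜ.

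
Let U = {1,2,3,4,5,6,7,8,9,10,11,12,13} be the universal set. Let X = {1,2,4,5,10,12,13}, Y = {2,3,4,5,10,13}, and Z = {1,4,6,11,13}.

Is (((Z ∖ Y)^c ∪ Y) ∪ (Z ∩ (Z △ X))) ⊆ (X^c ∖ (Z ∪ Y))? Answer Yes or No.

Z ∖ Y = {1,6,11}
(Z ∖ Y)^c = {2,3,4,5,7,8,9,10,12,13}
(Z ∖ Y)^c ∪ Y = {2,3,4,5,7,8,9,10,12,13}
Z △ X = {2,5,6,10,11,12}
Z ∩ (Z △ X) = {6,11}
((Z ∖ Y)^c ∪ Y) ∪ (Z ∩ (Z △ X)) = {2,3,4,5,6,7,8,9,10,11,12,13}
X^c = {3,6,7,8,9,11}
Z ∪ Y = {1,2,3,4,5,6,10,11,13}
X^c ∖ (Z ∪ Y) = {7,8,9}
2 ∈ ((Z ∖ Y)^c ∪ Y) ∪ (Z ∩ (Z △ X)) but 2 ∉ X^c ∖ (Z ∪ Y), so the inclusion fails.

No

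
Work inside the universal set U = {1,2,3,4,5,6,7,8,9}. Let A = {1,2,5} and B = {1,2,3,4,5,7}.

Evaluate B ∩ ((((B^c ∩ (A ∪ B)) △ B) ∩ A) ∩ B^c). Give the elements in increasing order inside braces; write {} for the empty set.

B^c = {6,8,9}
A ∪ B = {1,2,3,4,5,7}
B^c ∩ (A ∪ B) = {}
(B^c ∩ (A ∪ B)) △ B = {1,2,3,4,5,7}
((B^c ∩ (A ∪ B)) △ B) ∩ A = {1,2,5}
(((B^c ∩ (A ∪ B)) △ B) ∩ A) ∩ B^c = {}
B ∩ ((((B^c ∩ (A ∪ B)) △ B) ∩ A) ∩ B^c) = {}

{}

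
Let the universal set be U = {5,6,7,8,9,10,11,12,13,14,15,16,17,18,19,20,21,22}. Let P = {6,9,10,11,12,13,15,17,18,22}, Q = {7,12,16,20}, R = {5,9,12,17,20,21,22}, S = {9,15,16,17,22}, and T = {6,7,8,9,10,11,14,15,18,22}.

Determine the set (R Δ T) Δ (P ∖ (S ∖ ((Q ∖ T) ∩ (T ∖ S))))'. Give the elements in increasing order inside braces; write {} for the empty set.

R Δ T = {5,6,7,8,10,11,12,14,15,17,18,20,21}
Q ∖ T = {12,16,20}
T ∖ S = {6,7,8,10,11,14,18}
(Q ∖ T) ∩ (T ∖ S) = {}
S ∖ ((Q ∖ T) ∩ (T ∖ S)) = {9,15,16,17,22}
P ∖ (S ∖ ((Q ∖ T) ∩ (T ∖ S))) = {6,10,11,12,13,18}
(P ∖ (S ∖ ((Q ∖ T) ∩ (T ∖ S))))' = {5,7,8,9,14,15,16,17,19,20,21,22}
(R Δ T) Δ (P ∖ (S ∖ ((Q ∖ T) ∩ (T ∖ S))))' = {6,9,10,11,12,16,18,19,22}

{6,9,10,11,12,16,18,19,22}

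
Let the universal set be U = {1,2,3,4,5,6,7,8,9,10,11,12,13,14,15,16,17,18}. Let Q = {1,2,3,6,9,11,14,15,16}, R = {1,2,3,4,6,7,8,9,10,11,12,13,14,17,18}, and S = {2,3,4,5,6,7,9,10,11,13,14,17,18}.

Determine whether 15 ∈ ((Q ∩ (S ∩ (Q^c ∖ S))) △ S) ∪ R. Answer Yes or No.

15 ∈ Q, so 15 ∉ Q^c
15 ∉ Q^c and 15 ∉ S, so 15 ∉ Q^c ∖ S
15 ∉ S and 15 ∉ (Q^c ∖ S), so 15 ∉ S ∩ (Q^c ∖ S)
15 ∈ Q and 15 ∉ (S ∩ (Q^c ∖ S)), so 15 ∉ Q ∩ (S ∩ (Q^c ∖ S))
15 ∉ (Q ∩ (S ∩ (Q^c ∖ S))) and 15 ∉ S, so 15 ∉ (Q ∩ (S ∩ (Q^c ∖ S))) △ S
15 ∉ ((Q ∩ (S ∩ (Q^c ∖ S))) △ S) and 15 ∉ R, so 15 ∉ ((Q ∩ (S ∩ (Q^c ∖ S))) △ S) ∪ R

No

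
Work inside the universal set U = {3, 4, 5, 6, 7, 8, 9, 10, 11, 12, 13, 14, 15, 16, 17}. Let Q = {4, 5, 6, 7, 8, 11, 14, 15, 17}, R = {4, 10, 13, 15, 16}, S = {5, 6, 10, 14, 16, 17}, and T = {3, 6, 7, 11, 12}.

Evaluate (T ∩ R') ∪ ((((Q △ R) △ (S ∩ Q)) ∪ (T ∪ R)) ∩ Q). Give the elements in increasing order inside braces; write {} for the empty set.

R' = {3, 5, 6, 7, 8, 9, 11, 12, 14, 17}
T ∩ R' = {3, 6, 7, 11, 12}
Q △ R = {5, 6, 7, 8, 10, 11, 13, 14, 16, 17}
S ∩ Q = {5, 6, 14, 17}
(Q △ R) △ (S ∩ Q) = {7, 8, 10, 11, 13, 16}
T ∪ R = {3, 4, 6, 7, 10, 11, 12, 13, 15, 16}
((Q △ R) △ (S ∩ Q)) ∪ (T ∪ R) = {3, 4, 6, 7, 8, 10, 11, 12, 13, 15, 16}
(((Q △ R) △ (S ∩ Q)) ∪ (T ∪ R)) ∩ Q = {4, 6, 7, 8, 11, 15}
(T ∩ R') ∪ ((((Q △ R) △ (S ∩ Q)) ∪ (T ∪ R)) ∩ Q) = {3, 4, 6, 7, 8, 11, 12, 15}

{3, 4, 6, 7, 8, 11, 12, 15}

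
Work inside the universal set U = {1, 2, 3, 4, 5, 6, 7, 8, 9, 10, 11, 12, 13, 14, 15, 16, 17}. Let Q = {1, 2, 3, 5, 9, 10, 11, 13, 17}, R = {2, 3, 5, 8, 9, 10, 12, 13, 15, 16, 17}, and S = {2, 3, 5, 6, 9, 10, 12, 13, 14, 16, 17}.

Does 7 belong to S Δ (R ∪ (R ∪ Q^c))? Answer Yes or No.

7 ∉ Q, so 7 ∈ Q^c
7 ∉ R and 7 ∈ Q^c, so 7 ∈ R ∪ Q^c
7 ∉ R and 7 ∈ (R ∪ Q^c), so 7 ∈ R ∪ (R ∪ Q^c)
7 ∉ S and 7 ∈ (R ∪ (R ∪ Q^c)), so 7 ∈ S Δ (R ∪ (R ∪ Q^c))

Yes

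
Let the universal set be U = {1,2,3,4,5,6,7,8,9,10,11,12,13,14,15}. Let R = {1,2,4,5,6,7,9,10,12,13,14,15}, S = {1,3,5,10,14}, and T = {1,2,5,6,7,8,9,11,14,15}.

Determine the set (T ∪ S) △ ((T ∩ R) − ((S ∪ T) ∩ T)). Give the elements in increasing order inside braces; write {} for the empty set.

T ∪ S = {1,2,3,5,6,7,8,9,10,11,14,15}
T ∩ R = {1,2,5,6,7,9,14,15}
S ∪ T = {1,2,3,5,6,7,8,9,10,11,14,15}
(S ∪ T) ∩ T = {1,2,5,6,7,8,9,11,14,15}
(T ∩ R) − ((S ∪ T) ∩ T) = {}
(T ∪ S) △ ((T ∩ R) − ((S ∪ T) ∩ T)) = {1,2,3,5,6,7,8,9,10,11,14,15}

{1,2,3,5,6,7,8,9,10,11,14,15}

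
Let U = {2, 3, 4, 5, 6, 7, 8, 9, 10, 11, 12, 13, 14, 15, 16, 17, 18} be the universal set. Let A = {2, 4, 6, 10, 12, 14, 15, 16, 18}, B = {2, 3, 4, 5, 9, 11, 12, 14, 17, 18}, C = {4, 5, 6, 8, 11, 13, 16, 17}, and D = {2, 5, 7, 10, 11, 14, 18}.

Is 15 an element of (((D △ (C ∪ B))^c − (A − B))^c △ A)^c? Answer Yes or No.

Yes

15 ∉ C and 15 ∉ B, so 15 ∉ C ∪ B
15 ∉ D and 15 ∉ (C ∪ B), so 15 ∉ D △ (C ∪ B)
15 ∈ (D △ (C ∪ B))^c since 15 ∉ (D △ (C ∪ B))
15 ∈ A and 15 ∉ B, so 15 ∈ A − B
15 ∈ (D △ (C ∪ B))^c and 15 ∈ (A − B), so 15 ∉ (D △ (C ∪ B))^c − (A − B)
15 ∈ ((D △ (C ∪ B))^c − (A − B))^c since 15 ∉ ((D △ (C ∪ B))^c − (A − B))
15 ∈ ((D △ (C ∪ B))^c − (A − B))^c and 15 ∈ A, so 15 ∉ ((D △ (C ∪ B))^c − (A − B))^c △ A
15 ∈ (((D △ (C ∪ B))^c − (A − B))^c △ A)^c since 15 ∉ (((D △ (C ∪ B))^c − (A − B))^c △ A)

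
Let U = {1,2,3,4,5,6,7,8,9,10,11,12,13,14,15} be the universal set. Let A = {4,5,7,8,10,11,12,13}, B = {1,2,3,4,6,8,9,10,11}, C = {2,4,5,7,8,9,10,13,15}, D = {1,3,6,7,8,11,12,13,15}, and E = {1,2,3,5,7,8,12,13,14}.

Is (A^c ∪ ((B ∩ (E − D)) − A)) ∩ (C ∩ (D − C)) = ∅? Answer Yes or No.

Yes

A^c = {1,2,3,6,9,14,15}
E − D = {2,5,14}
B ∩ (E − D) = {2}
(B ∩ (E − D)) − A = {2}
A^c ∪ ((B ∩ (E − D)) − A) = {1,2,3,6,9,14,15}
D − C = {1,3,6,11,12}
C ∩ (D − C) = {}
{1,2,3,6,9,14,15} and {} share no elements.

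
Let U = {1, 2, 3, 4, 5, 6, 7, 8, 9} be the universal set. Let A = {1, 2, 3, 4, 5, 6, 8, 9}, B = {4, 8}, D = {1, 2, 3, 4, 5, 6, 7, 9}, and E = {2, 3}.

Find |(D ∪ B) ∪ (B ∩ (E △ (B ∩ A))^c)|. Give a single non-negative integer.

D ∪ B = {1, 2, 3, 4, 5, 6, 7, 8, 9}
B ∩ A = {4, 8}
E △ (B ∩ A) = {2, 3, 4, 8}
(E △ (B ∩ A))^c = {1, 5, 6, 7, 9}
B ∩ (E △ (B ∩ A))^c = {}
(D ∪ B) ∪ (B ∩ (E △ (B ∩ A))^c) = {1, 2, 3, 4, 5, 6, 7, 8, 9}
|(D ∪ B) ∪ (B ∩ (E △ (B ∩ A))^c)| = 9

9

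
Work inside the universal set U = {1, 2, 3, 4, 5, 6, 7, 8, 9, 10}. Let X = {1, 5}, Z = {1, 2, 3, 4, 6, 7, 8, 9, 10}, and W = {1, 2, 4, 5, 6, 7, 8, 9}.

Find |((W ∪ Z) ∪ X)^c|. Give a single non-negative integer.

W ∪ Z = {1, 2, 3, 4, 5, 6, 7, 8, 9, 10}
(W ∪ Z) ∪ X = {1, 2, 3, 4, 5, 6, 7, 8, 9, 10}
((W ∪ Z) ∪ X)^c = {}
|((W ∪ Z) ∪ X)^c| = 0

0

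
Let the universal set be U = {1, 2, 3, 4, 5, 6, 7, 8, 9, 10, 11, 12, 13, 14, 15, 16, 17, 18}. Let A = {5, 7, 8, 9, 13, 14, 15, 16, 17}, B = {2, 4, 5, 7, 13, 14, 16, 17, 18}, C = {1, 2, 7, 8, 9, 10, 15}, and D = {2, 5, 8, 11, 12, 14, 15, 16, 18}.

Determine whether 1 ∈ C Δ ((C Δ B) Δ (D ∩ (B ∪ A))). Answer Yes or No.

1 ∈ C and 1 ∉ B, so 1 ∈ C Δ B
1 ∉ B and 1 ∉ A, so 1 ∉ B ∪ A
1 ∉ D and 1 ∉ (B ∪ A), so 1 ∉ D ∩ (B ∪ A)
1 ∈ (C Δ B) and 1 ∉ (D ∩ (B ∪ A)), so 1 ∈ (C Δ B) Δ (D ∩ (B ∪ A))
1 ∈ C and 1 ∈ ((C Δ B) Δ (D ∩ (B ∪ A))), so 1 ∉ C Δ ((C Δ B) Δ (D ∩ (B ∪ A)))

No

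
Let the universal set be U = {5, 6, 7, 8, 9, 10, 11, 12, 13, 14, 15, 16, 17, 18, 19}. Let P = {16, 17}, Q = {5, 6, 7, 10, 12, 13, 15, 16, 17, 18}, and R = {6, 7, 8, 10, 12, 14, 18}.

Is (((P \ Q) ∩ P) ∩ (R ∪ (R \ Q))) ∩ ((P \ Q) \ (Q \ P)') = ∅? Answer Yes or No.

P \ Q = {}
(P \ Q) ∩ P = {}
R \ Q = {8, 14}
R ∪ (R \ Q) = {6, 7, 8, 10, 12, 14, 18}
((P \ Q) ∩ P) ∩ (R ∪ (R \ Q)) = {}
Q \ P = {5, 6, 7, 10, 12, 13, 15, 18}
(Q \ P)' = {8, 9, 11, 14, 16, 17, 19}
(P \ Q) \ (Q \ P)' = {}
{} and {} share no elements.

Yes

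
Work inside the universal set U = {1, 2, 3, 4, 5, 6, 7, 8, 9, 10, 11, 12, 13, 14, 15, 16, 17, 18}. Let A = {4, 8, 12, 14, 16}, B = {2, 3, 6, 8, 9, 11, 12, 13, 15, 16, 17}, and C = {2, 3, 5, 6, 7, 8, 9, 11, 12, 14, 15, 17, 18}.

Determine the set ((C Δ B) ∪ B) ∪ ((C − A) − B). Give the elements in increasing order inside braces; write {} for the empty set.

{2, 3, 5, 6, 7, 8, 9, 11, 12, 13, 14, 15, 16, 17, 18}

C Δ B = {5, 7, 13, 14, 16, 18}
(C Δ B) ∪ B = {2, 3, 5, 6, 7, 8, 9, 11, 12, 13, 14, 15, 16, 17, 18}
C − A = {2, 3, 5, 6, 7, 9, 11, 15, 17, 18}
(C − A) − B = {5, 7, 18}
((C Δ B) ∪ B) ∪ ((C − A) − B) = {2, 3, 5, 6, 7, 8, 9, 11, 12, 13, 14, 15, 16, 17, 18}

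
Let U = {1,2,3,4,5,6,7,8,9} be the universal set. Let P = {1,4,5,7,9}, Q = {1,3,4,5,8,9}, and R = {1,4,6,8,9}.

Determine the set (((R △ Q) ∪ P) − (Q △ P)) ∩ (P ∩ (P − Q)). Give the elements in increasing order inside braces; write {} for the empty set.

R △ Q = {3,5,6}
(R △ Q) ∪ P = {1,3,4,5,6,7,9}
Q △ P = {3,7,8}
((R △ Q) ∪ P) − (Q △ P) = {1,4,5,6,9}
P − Q = {7}
P ∩ (P − Q) = {7}
(((R △ Q) ∪ P) − (Q △ P)) ∩ (P ∩ (P − Q)) = {}

{}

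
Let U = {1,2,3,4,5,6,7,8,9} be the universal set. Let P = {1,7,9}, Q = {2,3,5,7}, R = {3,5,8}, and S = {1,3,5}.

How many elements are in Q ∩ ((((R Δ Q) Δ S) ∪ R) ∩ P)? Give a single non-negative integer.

R Δ Q = {2,7,8}
(R Δ Q) Δ S = {1,2,3,5,7,8}
((R Δ Q) Δ S) ∪ R = {1,2,3,5,7,8}
(((R Δ Q) Δ S) ∪ R) ∩ P = {1,7}
Q ∩ ((((R Δ Q) Δ S) ∪ R) ∩ P) = {7}
|Q ∩ ((((R Δ Q) Δ S) ∪ R) ∩ P)| = 1

1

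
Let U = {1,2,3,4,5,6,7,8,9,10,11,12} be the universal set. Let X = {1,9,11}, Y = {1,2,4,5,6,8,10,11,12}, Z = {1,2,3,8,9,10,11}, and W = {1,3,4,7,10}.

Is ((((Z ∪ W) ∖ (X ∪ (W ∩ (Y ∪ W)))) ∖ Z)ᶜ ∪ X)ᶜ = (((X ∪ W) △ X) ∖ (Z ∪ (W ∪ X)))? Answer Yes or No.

Yes

Z ∪ W = {1,2,3,4,7,8,9,10,11}
Y ∪ W = {1,2,3,4,5,6,7,8,10,11,12}
W ∩ (Y ∪ W) = {1,3,4,7,10}
X ∪ (W ∩ (Y ∪ W)) = {1,3,4,7,9,10,11}
(Z ∪ W) ∖ (X ∪ (W ∩ (Y ∪ W))) = {2,8}
((Z ∪ W) ∖ (X ∪ (W ∩ (Y ∪ W)))) ∖ Z = {}
(((Z ∪ W) ∖ (X ∪ (W ∩ (Y ∪ W)))) ∖ Z)ᶜ = {1,2,3,4,5,6,7,8,9,10,11,12}
(((Z ∪ W) ∖ (X ∪ (W ∩ (Y ∪ W)))) ∖ Z)ᶜ ∪ X = {1,2,3,4,5,6,7,8,9,10,11,12}
((((Z ∪ W) ∖ (X ∪ (W ∩ (Y ∪ W)))) ∖ Z)ᶜ ∪ X)ᶜ = {}
X ∪ W = {1,3,4,7,9,10,11}
(X ∪ W) △ X = {3,4,7,10}
W ∪ X = {1,3,4,7,9,10,11}
Z ∪ (W ∪ X) = {1,2,3,4,7,8,9,10,11}
((X ∪ W) △ X) ∖ (Z ∪ (W ∪ X)) = {}
Both equal {}, so ((((Z ∪ W) ∖ (X ∪ (W ∩ (Y ∪ W)))) ∖ Z)ᶜ ∪ X)ᶜ = ((X ∪ W) △ X) ∖ (Z ∪ (W ∪ X)).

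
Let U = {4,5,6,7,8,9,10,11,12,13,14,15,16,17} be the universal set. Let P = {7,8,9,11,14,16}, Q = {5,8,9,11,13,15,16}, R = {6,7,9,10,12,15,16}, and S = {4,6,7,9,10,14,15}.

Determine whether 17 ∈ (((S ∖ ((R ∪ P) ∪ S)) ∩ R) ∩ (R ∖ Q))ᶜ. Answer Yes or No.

Yes

17 ∉ R and 17 ∉ P, so 17 ∉ R ∪ P
17 ∉ (R ∪ P) and 17 ∉ S, so 17 ∉ (R ∪ P) ∪ S
17 ∉ S and 17 ∉ ((R ∪ P) ∪ S), so 17 ∉ S ∖ ((R ∪ P) ∪ S)
17 ∉ (S ∖ ((R ∪ P) ∪ S)) and 17 ∉ R, so 17 ∉ (S ∖ ((R ∪ P) ∪ S)) ∩ R
17 ∉ R and 17 ∉ Q, so 17 ∉ R ∖ Q
17 ∉ ((S ∖ ((R ∪ P) ∪ S)) ∩ R) and 17 ∉ (R ∖ Q), so 17 ∉ ((S ∖ ((R ∪ P) ∪ S)) ∩ R) ∩ (R ∖ Q)
17 ∈ (((S ∖ ((R ∪ P) ∪ S)) ∩ R) ∩ (R ∖ Q))ᶜ since 17 ∉ (((S ∖ ((R ∪ P) ∪ S)) ∩ R) ∩ (R ∖ Q))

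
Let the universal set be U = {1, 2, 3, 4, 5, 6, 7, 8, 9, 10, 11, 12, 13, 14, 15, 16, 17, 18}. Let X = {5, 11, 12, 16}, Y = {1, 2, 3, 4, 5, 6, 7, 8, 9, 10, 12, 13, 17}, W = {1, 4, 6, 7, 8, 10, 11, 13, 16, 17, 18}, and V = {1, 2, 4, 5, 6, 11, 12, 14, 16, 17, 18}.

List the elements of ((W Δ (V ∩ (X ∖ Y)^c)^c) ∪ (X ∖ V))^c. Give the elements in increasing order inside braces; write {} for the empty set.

X ∖ Y = {11, 16}
(X ∖ Y)^c = {1, 2, 3, 4, 5, 6, 7, 8, 9, 10, 12, 13, 14, 15, 17, 18}
V ∩ (X ∖ Y)^c = {1, 2, 4, 5, 6, 12, 14, 17, 18}
(V ∩ (X ∖ Y)^c)^c = {3, 7, 8, 9, 10, 11, 13, 15, 16}
W Δ (V ∩ (X ∖ Y)^c)^c = {1, 3, 4, 6, 9, 15, 17, 18}
X ∖ V = {}
(W Δ (V ∩ (X ∖ Y)^c)^c) ∪ (X ∖ V) = {1, 3, 4, 6, 9, 15, 17, 18}
((W Δ (V ∩ (X ∖ Y)^c)^c) ∪ (X ∖ V))^c = {2, 5, 7, 8, 10, 11, 12, 13, 14, 16}

{2, 5, 7, 8, 10, 11, 12, 13, 14, 16}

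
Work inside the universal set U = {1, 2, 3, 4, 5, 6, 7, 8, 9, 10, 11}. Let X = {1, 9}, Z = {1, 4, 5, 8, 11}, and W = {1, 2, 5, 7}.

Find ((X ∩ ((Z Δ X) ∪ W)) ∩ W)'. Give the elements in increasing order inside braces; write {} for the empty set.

{2, 3, 4, 5, 6, 7, 8, 9, 10, 11}

Z Δ X = {4, 5, 8, 9, 11}
(Z Δ X) ∪ W = {1, 2, 4, 5, 7, 8, 9, 11}
X ∩ ((Z Δ X) ∪ W) = {1, 9}
(X ∩ ((Z Δ X) ∪ W)) ∩ W = {1}
((X ∩ ((Z Δ X) ∪ W)) ∩ W)' = {2, 3, 4, 5, 6, 7, 8, 9, 10, 11}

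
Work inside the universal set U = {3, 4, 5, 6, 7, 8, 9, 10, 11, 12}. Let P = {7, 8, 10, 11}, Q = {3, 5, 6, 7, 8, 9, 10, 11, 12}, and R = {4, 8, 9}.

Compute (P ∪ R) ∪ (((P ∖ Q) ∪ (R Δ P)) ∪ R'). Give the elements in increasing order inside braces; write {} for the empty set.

P ∪ R = {4, 7, 8, 9, 10, 11}
P ∖ Q = {}
R Δ P = {4, 7, 9, 10, 11}
(P ∖ Q) ∪ (R Δ P) = {4, 7, 9, 10, 11}
R' = {3, 5, 6, 7, 10, 11, 12}
((P ∖ Q) ∪ (R Δ P)) ∪ R' = {3, 4, 5, 6, 7, 9, 10, 11, 12}
(P ∪ R) ∪ (((P ∖ Q) ∪ (R Δ P)) ∪ R') = {3, 4, 5, 6, 7, 8, 9, 10, 11, 12}

{3, 4, 5, 6, 7, 8, 9, 10, 11, 12}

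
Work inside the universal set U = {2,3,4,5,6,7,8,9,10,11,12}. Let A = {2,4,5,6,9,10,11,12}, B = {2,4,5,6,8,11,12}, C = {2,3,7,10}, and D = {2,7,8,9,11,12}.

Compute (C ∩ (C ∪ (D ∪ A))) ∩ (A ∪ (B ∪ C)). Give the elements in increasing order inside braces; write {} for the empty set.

D ∪ A = {2,4,5,6,7,8,9,10,11,12}
C ∪ (D ∪ A) = {2,3,4,5,6,7,8,9,10,11,12}
C ∩ (C ∪ (D ∪ A)) = {2,3,7,10}
B ∪ C = {2,3,4,5,6,7,8,10,11,12}
A ∪ (B ∪ C) = {2,3,4,5,6,7,8,9,10,11,12}
(C ∩ (C ∪ (D ∪ A))) ∩ (A ∪ (B ∪ C)) = {2,3,7,10}

{2,3,7,10}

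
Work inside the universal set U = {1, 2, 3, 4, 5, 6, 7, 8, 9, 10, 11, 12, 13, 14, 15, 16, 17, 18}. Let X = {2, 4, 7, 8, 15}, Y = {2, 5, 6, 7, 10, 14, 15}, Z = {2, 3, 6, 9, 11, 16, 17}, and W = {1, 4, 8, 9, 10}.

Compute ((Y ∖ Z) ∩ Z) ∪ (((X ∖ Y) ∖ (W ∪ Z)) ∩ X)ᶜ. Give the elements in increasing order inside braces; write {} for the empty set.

Y ∖ Z = {5, 7, 10, 14, 15}
(Y ∖ Z) ∩ Z = {}
X ∖ Y = {4, 8}
W ∪ Z = {1, 2, 3, 4, 6, 8, 9, 10, 11, 16, 17}
(X ∖ Y) ∖ (W ∪ Z) = {}
((X ∖ Y) ∖ (W ∪ Z)) ∩ X = {}
(((X ∖ Y) ∖ (W ∪ Z)) ∩ X)ᶜ = {1, 2, 3, 4, 5, 6, 7, 8, 9, 10, 11, 12, 13, 14, 15, 16, 17, 18}
((Y ∖ Z) ∩ Z) ∪ (((X ∖ Y) ∖ (W ∪ Z)) ∩ X)ᶜ = {1, 2, 3, 4, 5, 6, 7, 8, 9, 10, 11, 12, 13, 14, 15, 16, 17, 18}

{1, 2, 3, 4, 5, 6, 7, 8, 9, 10, 11, 12, 13, 14, 15, 16, 17, 18}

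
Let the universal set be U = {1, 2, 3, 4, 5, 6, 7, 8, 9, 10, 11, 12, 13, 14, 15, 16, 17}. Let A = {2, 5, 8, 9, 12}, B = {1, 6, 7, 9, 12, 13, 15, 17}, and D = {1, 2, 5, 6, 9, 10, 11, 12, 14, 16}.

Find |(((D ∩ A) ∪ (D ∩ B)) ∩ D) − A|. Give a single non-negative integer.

2

D ∩ A = {2, 5, 9, 12}
D ∩ B = {1, 6, 9, 12}
(D ∩ A) ∪ (D ∩ B) = {1, 2, 5, 6, 9, 12}
((D ∩ A) ∪ (D ∩ B)) ∩ D = {1, 2, 5, 6, 9, 12}
(((D ∩ A) ∪ (D ∩ B)) ∩ D) − A = {1, 6}
|(((D ∩ A) ∪ (D ∩ B)) ∩ D) − A| = 2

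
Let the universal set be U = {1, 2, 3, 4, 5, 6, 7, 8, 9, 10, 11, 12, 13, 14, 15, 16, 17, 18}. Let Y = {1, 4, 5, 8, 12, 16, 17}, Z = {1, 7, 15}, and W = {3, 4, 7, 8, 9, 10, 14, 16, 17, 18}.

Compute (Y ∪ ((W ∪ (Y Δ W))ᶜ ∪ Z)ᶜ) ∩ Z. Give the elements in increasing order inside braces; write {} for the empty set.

Y Δ W = {1, 3, 5, 7, 9, 10, 12, 14, 18}
W ∪ (Y Δ W) = {1, 3, 4, 5, 7, 8, 9, 10, 12, 14, 16, 17, 18}
(W ∪ (Y Δ W))ᶜ = {2, 6, 11, 13, 15}
(W ∪ (Y Δ W))ᶜ ∪ Z = {1, 2, 6, 7, 11, 13, 15}
((W ∪ (Y Δ W))ᶜ ∪ Z)ᶜ = {3, 4, 5, 8, 9, 10, 12, 14, 16, 17, 18}
Y ∪ ((W ∪ (Y Δ W))ᶜ ∪ Z)ᶜ = {1, 3, 4, 5, 8, 9, 10, 12, 14, 16, 17, 18}
(Y ∪ ((W ∪ (Y Δ W))ᶜ ∪ Z)ᶜ) ∩ Z = {1}

{1}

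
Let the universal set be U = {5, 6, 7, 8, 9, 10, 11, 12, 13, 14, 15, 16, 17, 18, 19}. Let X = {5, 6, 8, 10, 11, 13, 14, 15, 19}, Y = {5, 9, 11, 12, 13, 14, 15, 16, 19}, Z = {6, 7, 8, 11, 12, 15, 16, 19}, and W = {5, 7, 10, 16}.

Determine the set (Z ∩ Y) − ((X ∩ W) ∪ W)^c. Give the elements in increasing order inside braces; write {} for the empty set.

Z ∩ Y = {11, 12, 15, 16, 19}
X ∩ W = {5, 10}
(X ∩ W) ∪ W = {5, 7, 10, 16}
((X ∩ W) ∪ W)^c = {6, 8, 9, 11, 12, 13, 14, 15, 17, 18, 19}
(Z ∩ Y) − ((X ∩ W) ∪ W)^c = {16}

{16}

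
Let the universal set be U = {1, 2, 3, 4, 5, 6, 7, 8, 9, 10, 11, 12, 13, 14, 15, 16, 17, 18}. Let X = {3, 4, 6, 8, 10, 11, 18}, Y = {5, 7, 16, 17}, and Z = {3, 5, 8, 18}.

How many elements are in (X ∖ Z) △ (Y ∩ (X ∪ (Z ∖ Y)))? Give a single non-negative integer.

X ∖ Z = {4, 6, 10, 11}
Z ∖ Y = {3, 8, 18}
X ∪ (Z ∖ Y) = {3, 4, 6, 8, 10, 11, 18}
Y ∩ (X ∪ (Z ∖ Y)) = {}
(X ∖ Z) △ (Y ∩ (X ∪ (Z ∖ Y))) = {4, 6, 10, 11}
|(X ∖ Z) △ (Y ∩ (X ∪ (Z ∖ Y)))| = 4

4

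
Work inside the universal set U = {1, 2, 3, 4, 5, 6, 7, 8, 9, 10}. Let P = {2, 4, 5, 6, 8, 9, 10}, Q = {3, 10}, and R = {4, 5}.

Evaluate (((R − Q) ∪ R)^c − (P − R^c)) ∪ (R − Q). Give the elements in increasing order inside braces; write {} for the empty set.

R − Q = {4, 5}
(R − Q) ∪ R = {4, 5}
((R − Q) ∪ R)^c = {1, 2, 3, 6, 7, 8, 9, 10}
R^c = {1, 2, 3, 6, 7, 8, 9, 10}
P − R^c = {4, 5}
((R − Q) ∪ R)^c − (P − R^c) = {1, 2, 3, 6, 7, 8, 9, 10}
(((R − Q) ∪ R)^c − (P − R^c)) ∪ (R − Q) = {1, 2, 3, 4, 5, 6, 7, 8, 9, 10}

{1, 2, 3, 4, 5, 6, 7, 8, 9, 10}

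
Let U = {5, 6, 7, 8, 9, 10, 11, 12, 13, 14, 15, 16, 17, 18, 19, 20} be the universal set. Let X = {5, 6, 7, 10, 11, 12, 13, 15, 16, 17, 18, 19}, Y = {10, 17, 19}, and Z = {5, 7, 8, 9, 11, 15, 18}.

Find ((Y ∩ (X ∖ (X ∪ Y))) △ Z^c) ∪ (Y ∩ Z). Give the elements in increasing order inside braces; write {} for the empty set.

{6, 10, 12, 13, 14, 16, 17, 19, 20}

X ∪ Y = {5, 6, 7, 10, 11, 12, 13, 15, 16, 17, 18, 19}
X ∖ (X ∪ Y) = {}
Y ∩ (X ∖ (X ∪ Y)) = {}
Z^c = {6, 10, 12, 13, 14, 16, 17, 19, 20}
(Y ∩ (X ∖ (X ∪ Y))) △ Z^c = {6, 10, 12, 13, 14, 16, 17, 19, 20}
Y ∩ Z = {}
((Y ∩ (X ∖ (X ∪ Y))) △ Z^c) ∪ (Y ∩ Z) = {6, 10, 12, 13, 14, 16, 17, 19, 20}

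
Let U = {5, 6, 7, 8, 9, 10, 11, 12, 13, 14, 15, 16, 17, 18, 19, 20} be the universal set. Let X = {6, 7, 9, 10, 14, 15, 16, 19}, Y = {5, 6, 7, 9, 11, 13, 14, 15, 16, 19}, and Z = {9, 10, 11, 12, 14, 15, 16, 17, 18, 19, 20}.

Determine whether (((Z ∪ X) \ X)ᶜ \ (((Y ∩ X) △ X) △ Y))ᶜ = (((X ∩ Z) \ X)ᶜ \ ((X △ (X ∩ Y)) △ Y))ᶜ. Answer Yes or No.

Z ∪ X = {6, 7, 9, 10, 11, 12, 14, 15, 16, 17, 18, 19, 20}
(Z ∪ X) \ X = {11, 12, 17, 18, 20}
((Z ∪ X) \ X)ᶜ = {5, 6, 7, 8, 9, 10, 13, 14, 15, 16, 19}
Y ∩ X = {6, 7, 9, 14, 15, 16, 19}
(Y ∩ X) △ X = {10}
((Y ∩ X) △ X) △ Y = {5, 6, 7, 9, 10, 11, 13, 14, 15, 16, 19}
((Z ∪ X) \ X)ᶜ \ (((Y ∩ X) △ X) △ Y) = {8}
(((Z ∪ X) \ X)ᶜ \ (((Y ∩ X) △ X) △ Y))ᶜ = {5, 6, 7, 9, 10, 11, 12, 13, 14, 15, 16, 17, 18, 19, 20}
X ∩ Z = {9, 10, 14, 15, 16, 19}
(X ∩ Z) \ X = {}
((X ∩ Z) \ X)ᶜ = {5, 6, 7, 8, 9, 10, 11, 12, 13, 14, 15, 16, 17, 18, 19, 20}
X ∩ Y = {6, 7, 9, 14, 15, 16, 19}
X △ (X ∩ Y) = {10}
(X △ (X ∩ Y)) △ Y = {5, 6, 7, 9, 10, 11, 13, 14, 15, 16, 19}
((X ∩ Z) \ X)ᶜ \ ((X △ (X ∩ Y)) △ Y) = {8, 12, 17, 18, 20}
(((X ∩ Z) \ X)ᶜ \ ((X △ (X ∩ Y)) △ Y))ᶜ = {5, 6, 7, 9, 10, 11, 13, 14, 15, 16, 19}
12 ∈ (((Z ∪ X) \ X)ᶜ \ (((Y ∩ X) △ X) △ Y))ᶜ but 12 ∉ (((X ∩ Z) \ X)ᶜ \ ((X △ (X ∩ Y)) △ Y))ᶜ, so they differ.

No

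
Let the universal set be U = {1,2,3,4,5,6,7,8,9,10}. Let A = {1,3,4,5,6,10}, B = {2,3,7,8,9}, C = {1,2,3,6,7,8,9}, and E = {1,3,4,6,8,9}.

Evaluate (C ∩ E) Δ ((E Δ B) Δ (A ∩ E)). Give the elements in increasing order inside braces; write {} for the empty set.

{1,2,6,7,8,9}

C ∩ E = {1,3,6,8,9}
E Δ B = {1,2,4,6,7}
A ∩ E = {1,3,4,6}
(E Δ B) Δ (A ∩ E) = {2,3,7}
(C ∩ E) Δ ((E Δ B) Δ (A ∩ E)) = {1,2,6,7,8,9}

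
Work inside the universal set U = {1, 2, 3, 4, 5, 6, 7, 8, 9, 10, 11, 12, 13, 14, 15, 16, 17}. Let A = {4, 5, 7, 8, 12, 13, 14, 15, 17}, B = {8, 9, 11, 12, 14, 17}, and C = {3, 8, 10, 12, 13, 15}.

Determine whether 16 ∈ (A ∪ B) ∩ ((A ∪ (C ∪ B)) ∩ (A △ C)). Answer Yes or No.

16 ∉ A and 16 ∉ B, so 16 ∉ A ∪ B
16 ∉ C and 16 ∉ B, so 16 ∉ C ∪ B
16 ∉ A and 16 ∉ (C ∪ B), so 16 ∉ A ∪ (C ∪ B)
16 ∉ A and 16 ∉ C, so 16 ∉ A △ C
16 ∉ (A ∪ (C ∪ B)) and 16 ∉ (A △ C), so 16 ∉ (A ∪ (C ∪ B)) ∩ (A △ C)
16 ∉ (A ∪ B) and 16 ∉ ((A ∪ (C ∪ B)) ∩ (A △ C)), so 16 ∉ (A ∪ B) ∩ ((A ∪ (C ∪ B)) ∩ (A △ C))

No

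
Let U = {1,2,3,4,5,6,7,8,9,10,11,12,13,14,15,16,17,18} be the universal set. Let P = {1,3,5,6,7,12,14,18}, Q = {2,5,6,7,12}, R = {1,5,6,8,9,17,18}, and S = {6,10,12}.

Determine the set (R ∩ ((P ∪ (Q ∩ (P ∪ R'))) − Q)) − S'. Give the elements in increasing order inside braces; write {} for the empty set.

{}

R' = {2,3,4,7,10,11,12,13,14,15,16}
P ∪ R' = {1,2,3,4,5,6,7,10,11,12,13,14,15,16,18}
Q ∩ (P ∪ R') = {2,5,6,7,12}
P ∪ (Q ∩ (P ∪ R')) = {1,2,3,5,6,7,12,14,18}
(P ∪ (Q ∩ (P ∪ R'))) − Q = {1,3,14,18}
R ∩ ((P ∪ (Q ∩ (P ∪ R'))) − Q) = {1,18}
S' = {1,2,3,4,5,7,8,9,11,13,14,15,16,17,18}
(R ∩ ((P ∪ (Q ∩ (P ∪ R'))) − Q)) − S' = {}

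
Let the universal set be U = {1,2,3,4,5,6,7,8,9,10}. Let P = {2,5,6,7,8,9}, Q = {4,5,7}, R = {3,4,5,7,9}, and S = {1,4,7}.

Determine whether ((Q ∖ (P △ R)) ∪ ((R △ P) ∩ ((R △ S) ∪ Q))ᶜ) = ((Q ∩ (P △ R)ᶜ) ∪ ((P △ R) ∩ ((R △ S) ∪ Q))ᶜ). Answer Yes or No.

Yes

P △ R = {2,3,4,6,8}
Q ∖ (P △ R) = {5,7}
R △ P = {2,3,4,6,8}
R △ S = {1,3,5,9}
(R △ S) ∪ Q = {1,3,4,5,7,9}
(R △ P) ∩ ((R △ S) ∪ Q) = {3,4}
((R △ P) ∩ ((R △ S) ∪ Q))ᶜ = {1,2,5,6,7,8,9,10}
(Q ∖ (P △ R)) ∪ ((R △ P) ∩ ((R △ S) ∪ Q))ᶜ = {1,2,5,6,7,8,9,10}
(P △ R)ᶜ = {1,5,7,9,10}
Q ∩ (P △ R)ᶜ = {5,7}
(P △ R) ∩ ((R △ S) ∪ Q) = {3,4}
((P △ R) ∩ ((R △ S) ∪ Q))ᶜ = {1,2,5,6,7,8,9,10}
(Q ∩ (P △ R)ᶜ) ∪ ((P △ R) ∩ ((R △ S) ∪ Q))ᶜ = {1,2,5,6,7,8,9,10}
Both equal {1,2,5,6,7,8,9,10}, so (Q ∖ (P △ R)) ∪ ((R △ P) ∩ ((R △ S) ∪ Q))ᶜ = (Q ∩ (P △ R)ᶜ) ∪ ((P △ R) ∩ ((R △ S) ∪ Q))ᶜ.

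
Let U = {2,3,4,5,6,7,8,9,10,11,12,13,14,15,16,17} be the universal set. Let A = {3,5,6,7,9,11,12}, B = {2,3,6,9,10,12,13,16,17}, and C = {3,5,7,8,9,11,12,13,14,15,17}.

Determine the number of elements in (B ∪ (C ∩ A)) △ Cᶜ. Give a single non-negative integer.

C ∩ A = {3,5,7,9,11,12}
B ∪ (C ∩ A) = {2,3,5,6,7,9,10,11,12,13,16,17}
Cᶜ = {2,4,6,10,16}
(B ∪ (C ∩ A)) △ Cᶜ = {3,4,5,7,9,11,12,13,17}
|(B ∪ (C ∩ A)) △ Cᶜ| = 9

9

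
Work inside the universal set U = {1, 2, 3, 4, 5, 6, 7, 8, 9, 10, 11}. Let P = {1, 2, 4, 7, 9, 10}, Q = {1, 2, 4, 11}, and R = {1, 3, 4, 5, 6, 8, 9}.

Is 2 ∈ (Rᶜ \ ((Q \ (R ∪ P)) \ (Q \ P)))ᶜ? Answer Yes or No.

No

2 ∉ R, so 2 ∈ Rᶜ
2 ∉ R and 2 ∈ P, so 2 ∈ R ∪ P
2 ∈ Q and 2 ∈ (R ∪ P), so 2 ∉ Q \ (R ∪ P)
2 ∈ Q and 2 ∈ P, so 2 ∉ Q \ P
2 ∉ (Q \ (R ∪ P)) and 2 ∉ (Q \ P), so 2 ∉ (Q \ (R ∪ P)) \ (Q \ P)
2 ∈ Rᶜ and 2 ∉ ((Q \ (R ∪ P)) \ (Q \ P)), so 2 ∈ Rᶜ \ ((Q \ (R ∪ P)) \ (Q \ P))
2 ∉ (Rᶜ \ ((Q \ (R ∪ P)) \ (Q \ P)))ᶜ since 2 ∈ (Rᶜ \ ((Q \ (R ∪ P)) \ (Q \ P)))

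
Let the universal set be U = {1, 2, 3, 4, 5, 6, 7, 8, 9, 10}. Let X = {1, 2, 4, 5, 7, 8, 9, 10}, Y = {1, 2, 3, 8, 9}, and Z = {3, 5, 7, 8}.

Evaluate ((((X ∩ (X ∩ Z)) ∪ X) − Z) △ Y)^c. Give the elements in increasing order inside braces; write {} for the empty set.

{1, 2, 5, 6, 7, 9}

X ∩ Z = {5, 7, 8}
X ∩ (X ∩ Z) = {5, 7, 8}
(X ∩ (X ∩ Z)) ∪ X = {1, 2, 4, 5, 7, 8, 9, 10}
((X ∩ (X ∩ Z)) ∪ X) − Z = {1, 2, 4, 9, 10}
(((X ∩ (X ∩ Z)) ∪ X) − Z) △ Y = {3, 4, 8, 10}
((((X ∩ (X ∩ Z)) ∪ X) − Z) △ Y)^c = {1, 2, 5, 6, 7, 9}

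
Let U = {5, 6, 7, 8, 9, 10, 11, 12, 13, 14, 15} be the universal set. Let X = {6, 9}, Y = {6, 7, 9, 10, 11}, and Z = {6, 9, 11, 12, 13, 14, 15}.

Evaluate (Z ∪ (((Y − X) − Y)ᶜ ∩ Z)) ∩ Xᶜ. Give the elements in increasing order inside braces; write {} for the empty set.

{11, 12, 13, 14, 15}

Y − X = {7, 10, 11}
(Y − X) − Y = {}
((Y − X) − Y)ᶜ = {5, 6, 7, 8, 9, 10, 11, 12, 13, 14, 15}
((Y − X) − Y)ᶜ ∩ Z = {6, 9, 11, 12, 13, 14, 15}
Z ∪ (((Y − X) − Y)ᶜ ∩ Z) = {6, 9, 11, 12, 13, 14, 15}
Xᶜ = {5, 7, 8, 10, 11, 12, 13, 14, 15}
(Z ∪ (((Y − X) − Y)ᶜ ∩ Z)) ∩ Xᶜ = {11, 12, 13, 14, 15}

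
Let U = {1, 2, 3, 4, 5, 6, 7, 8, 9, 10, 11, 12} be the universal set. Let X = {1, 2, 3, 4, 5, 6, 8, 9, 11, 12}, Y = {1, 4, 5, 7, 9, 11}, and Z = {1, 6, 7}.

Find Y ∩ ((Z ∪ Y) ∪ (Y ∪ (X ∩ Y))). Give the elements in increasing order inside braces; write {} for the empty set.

Z ∪ Y = {1, 4, 5, 6, 7, 9, 11}
X ∩ Y = {1, 4, 5, 9, 11}
Y ∪ (X ∩ Y) = {1, 4, 5, 7, 9, 11}
(Z ∪ Y) ∪ (Y ∪ (X ∩ Y)) = {1, 4, 5, 6, 7, 9, 11}
Y ∩ ((Z ∪ Y) ∪ (Y ∪ (X ∩ Y))) = {1, 4, 5, 7, 9, 11}

{1, 4, 5, 7, 9, 11}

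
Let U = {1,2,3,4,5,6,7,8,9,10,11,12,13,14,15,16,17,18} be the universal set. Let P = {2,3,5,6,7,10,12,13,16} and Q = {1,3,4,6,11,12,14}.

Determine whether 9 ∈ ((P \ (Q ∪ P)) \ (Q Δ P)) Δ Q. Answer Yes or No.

9 ∉ Q and 9 ∉ P, so 9 ∉ Q ∪ P
9 ∉ P and 9 ∉ (Q ∪ P), so 9 ∉ P \ (Q ∪ P)
9 ∉ Q and 9 ∉ P, so 9 ∉ Q Δ P
9 ∉ (P \ (Q ∪ P)) and 9 ∉ (Q Δ P), so 9 ∉ (P \ (Q ∪ P)) \ (Q Δ P)
9 ∉ ((P \ (Q ∪ P)) \ (Q Δ P)) and 9 ∉ Q, so 9 ∉ ((P \ (Q ∪ P)) \ (Q Δ P)) Δ Q

No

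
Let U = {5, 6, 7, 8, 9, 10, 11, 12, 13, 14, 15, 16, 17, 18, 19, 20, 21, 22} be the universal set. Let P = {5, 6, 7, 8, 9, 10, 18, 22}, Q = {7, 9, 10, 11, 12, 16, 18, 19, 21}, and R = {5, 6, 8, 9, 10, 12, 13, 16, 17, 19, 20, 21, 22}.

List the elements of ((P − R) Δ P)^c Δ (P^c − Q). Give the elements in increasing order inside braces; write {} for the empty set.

P − R = {7, 18}
(P − R) Δ P = {5, 6, 8, 9, 10, 22}
((P − R) Δ P)^c = {7, 11, 12, 13, 14, 15, 16, 17, 18, 19, 20, 21}
P^c = {11, 12, 13, 14, 15, 16, 17, 19, 20, 21}
P^c − Q = {13, 14, 15, 17, 20}
((P − R) Δ P)^c Δ (P^c − Q) = {7, 11, 12, 16, 18, 19, 21}

{7, 11, 12, 16, 18, 19, 21}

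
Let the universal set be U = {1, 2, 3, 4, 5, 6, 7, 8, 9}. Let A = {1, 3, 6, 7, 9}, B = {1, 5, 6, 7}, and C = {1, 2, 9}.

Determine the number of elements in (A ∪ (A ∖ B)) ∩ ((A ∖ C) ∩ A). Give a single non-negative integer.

3

A ∖ B = {3, 9}
A ∪ (A ∖ B) = {1, 3, 6, 7, 9}
A ∖ C = {3, 6, 7}
(A ∖ C) ∩ A = {3, 6, 7}
(A ∪ (A ∖ B)) ∩ ((A ∖ C) ∩ A) = {3, 6, 7}
|(A ∪ (A ∖ B)) ∩ ((A ∖ C) ∩ A)| = 3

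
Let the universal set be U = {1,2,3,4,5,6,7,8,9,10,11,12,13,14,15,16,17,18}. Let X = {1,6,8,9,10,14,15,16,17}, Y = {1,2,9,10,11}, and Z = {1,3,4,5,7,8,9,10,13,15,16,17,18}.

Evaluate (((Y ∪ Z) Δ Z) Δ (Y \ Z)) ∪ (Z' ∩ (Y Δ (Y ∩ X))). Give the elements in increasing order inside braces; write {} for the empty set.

Y ∪ Z = {1,2,3,4,5,7,8,9,10,11,13,15,16,17,18}
(Y ∪ Z) Δ Z = {2,11}
Y \ Z = {2,11}
((Y ∪ Z) Δ Z) Δ (Y \ Z) = {}
Z' = {2,6,11,12,14}
Y ∩ X = {1,9,10}
Y Δ (Y ∩ X) = {2,11}
Z' ∩ (Y Δ (Y ∩ X)) = {2,11}
(((Y ∪ Z) Δ Z) Δ (Y \ Z)) ∪ (Z' ∩ (Y Δ (Y ∩ X))) = {2,11}

{2,11}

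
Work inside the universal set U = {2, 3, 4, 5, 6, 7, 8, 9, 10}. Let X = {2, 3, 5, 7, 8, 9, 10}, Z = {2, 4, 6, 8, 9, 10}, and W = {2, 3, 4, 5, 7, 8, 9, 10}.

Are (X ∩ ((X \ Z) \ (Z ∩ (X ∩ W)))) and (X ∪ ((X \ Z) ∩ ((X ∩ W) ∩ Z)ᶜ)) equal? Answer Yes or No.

No

X \ Z = {3, 5, 7}
X ∩ W = {2, 3, 5, 7, 8, 9, 10}
Z ∩ (X ∩ W) = {2, 8, 9, 10}
(X \ Z) \ (Z ∩ (X ∩ W)) = {3, 5, 7}
X ∩ ((X \ Z) \ (Z ∩ (X ∩ W))) = {3, 5, 7}
(X ∩ W) ∩ Z = {2, 8, 9, 10}
((X ∩ W) ∩ Z)ᶜ = {3, 4, 5, 6, 7}
(X \ Z) ∩ ((X ∩ W) ∩ Z)ᶜ = {3, 5, 7}
X ∪ ((X \ Z) ∩ ((X ∩ W) ∩ Z)ᶜ) = {2, 3, 5, 7, 8, 9, 10}
2 ∈ X ∪ ((X \ Z) ∩ ((X ∩ W) ∩ Z)ᶜ) but 2 ∉ X ∩ ((X \ Z) \ (Z ∩ (X ∩ W))), so they differ.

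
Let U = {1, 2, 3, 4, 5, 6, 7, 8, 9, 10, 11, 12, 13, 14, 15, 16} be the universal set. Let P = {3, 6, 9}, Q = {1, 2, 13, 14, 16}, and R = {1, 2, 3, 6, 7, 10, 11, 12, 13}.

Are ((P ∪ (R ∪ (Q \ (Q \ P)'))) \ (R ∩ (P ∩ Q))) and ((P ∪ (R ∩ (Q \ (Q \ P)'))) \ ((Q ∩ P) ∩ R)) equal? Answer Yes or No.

Q \ P = {1, 2, 13, 14, 16}
(Q \ P)' = {3, 4, 5, 6, 7, 8, 9, 10, 11, 12, 15}
Q \ (Q \ P)' = {1, 2, 13, 14, 16}
R ∪ (Q \ (Q \ P)') = {1, 2, 3, 6, 7, 10, 11, 12, 13, 14, 16}
P ∪ (R ∪ (Q \ (Q \ P)')) = {1, 2, 3, 6, 7, 9, 10, 11, 12, 13, 14, 16}
P ∩ Q = {}
R ∩ (P ∩ Q) = {}
(P ∪ (R ∪ (Q \ (Q \ P)'))) \ (R ∩ (P ∩ Q)) = {1, 2, 3, 6, 7, 9, 10, 11, 12, 13, 14, 16}
R ∩ (Q \ (Q \ P)') = {1, 2, 13}
P ∪ (R ∩ (Q \ (Q \ P)')) = {1, 2, 3, 6, 9, 13}
Q ∩ P = {}
(Q ∩ P) ∩ R = {}
(P ∪ (R ∩ (Q \ (Q \ P)'))) \ ((Q ∩ P) ∩ R) = {1, 2, 3, 6, 9, 13}
7 ∈ (P ∪ (R ∪ (Q \ (Q \ P)'))) \ (R ∩ (P ∩ Q)) but 7 ∉ (P ∪ (R ∩ (Q \ (Q \ P)'))) \ ((Q ∩ P) ∩ R), so they differ.

No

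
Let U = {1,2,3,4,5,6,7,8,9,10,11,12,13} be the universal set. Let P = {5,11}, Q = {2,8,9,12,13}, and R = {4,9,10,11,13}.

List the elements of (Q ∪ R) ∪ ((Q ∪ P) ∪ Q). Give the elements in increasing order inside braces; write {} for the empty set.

Q ∪ R = {2,4,8,9,10,11,12,13}
Q ∪ P = {2,5,8,9,11,12,13}
(Q ∪ P) ∪ Q = {2,5,8,9,11,12,13}
(Q ∪ R) ∪ ((Q ∪ P) ∪ Q) = {2,4,5,8,9,10,11,12,13}

{2,4,5,8,9,10,11,12,13}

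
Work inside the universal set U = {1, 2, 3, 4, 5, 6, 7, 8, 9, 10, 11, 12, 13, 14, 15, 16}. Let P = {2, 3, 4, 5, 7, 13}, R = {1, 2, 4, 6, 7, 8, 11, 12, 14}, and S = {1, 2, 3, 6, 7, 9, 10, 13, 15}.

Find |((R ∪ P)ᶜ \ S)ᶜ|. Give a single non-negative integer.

R ∪ P = {1, 2, 3, 4, 5, 6, 7, 8, 11, 12, 13, 14}
(R ∪ P)ᶜ = {9, 10, 15, 16}
(R ∪ P)ᶜ \ S = {16}
((R ∪ P)ᶜ \ S)ᶜ = {1, 2, 3, 4, 5, 6, 7, 8, 9, 10, 11, 12, 13, 14, 15}
|((R ∪ P)ᶜ \ S)ᶜ| = 15

15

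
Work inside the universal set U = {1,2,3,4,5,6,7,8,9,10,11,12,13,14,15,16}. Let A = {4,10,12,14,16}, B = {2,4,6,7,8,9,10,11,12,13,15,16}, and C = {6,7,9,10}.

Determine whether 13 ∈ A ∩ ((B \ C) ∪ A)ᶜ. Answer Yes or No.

No

13 ∈ B and 13 ∉ C, so 13 ∈ B \ C
13 ∈ (B \ C) and 13 ∉ A, so 13 ∈ (B \ C) ∪ A
13 ∉ ((B \ C) ∪ A)ᶜ since 13 ∈ ((B \ C) ∪ A)
13 ∉ A and 13 ∉ ((B \ C) ∪ A)ᶜ, so 13 ∉ A ∩ ((B \ C) ∪ A)ᶜ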